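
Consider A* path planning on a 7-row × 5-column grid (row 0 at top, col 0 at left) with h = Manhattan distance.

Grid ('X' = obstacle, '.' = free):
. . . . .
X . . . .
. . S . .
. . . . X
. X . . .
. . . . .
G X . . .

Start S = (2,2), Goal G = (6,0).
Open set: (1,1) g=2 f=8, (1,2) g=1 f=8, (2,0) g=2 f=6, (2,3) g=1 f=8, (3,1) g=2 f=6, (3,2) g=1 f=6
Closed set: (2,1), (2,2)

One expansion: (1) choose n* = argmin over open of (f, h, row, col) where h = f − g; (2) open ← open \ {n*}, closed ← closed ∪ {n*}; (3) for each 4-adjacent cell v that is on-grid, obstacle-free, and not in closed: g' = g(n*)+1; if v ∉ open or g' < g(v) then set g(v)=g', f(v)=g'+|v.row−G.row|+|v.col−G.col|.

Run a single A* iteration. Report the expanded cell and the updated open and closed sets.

expanded=(2,0); open=[(1,1) g=2 f=8, (1,2) g=1 f=8, (2,3) g=1 f=8, (3,0) g=3 f=6, (3,1) g=2 f=6, (3,2) g=1 f=6]; closed=[(2,0), (2,1), (2,2)]

step 1: expand (2,0) (f=6, h=4) → closed; open now [(1,1) g=2 f=8, (1,2) g=1 f=8, (2,3) g=1 f=8, (3,0) g=3 f=6, (3,1) g=2 f=6, (3,2) g=1 f=6]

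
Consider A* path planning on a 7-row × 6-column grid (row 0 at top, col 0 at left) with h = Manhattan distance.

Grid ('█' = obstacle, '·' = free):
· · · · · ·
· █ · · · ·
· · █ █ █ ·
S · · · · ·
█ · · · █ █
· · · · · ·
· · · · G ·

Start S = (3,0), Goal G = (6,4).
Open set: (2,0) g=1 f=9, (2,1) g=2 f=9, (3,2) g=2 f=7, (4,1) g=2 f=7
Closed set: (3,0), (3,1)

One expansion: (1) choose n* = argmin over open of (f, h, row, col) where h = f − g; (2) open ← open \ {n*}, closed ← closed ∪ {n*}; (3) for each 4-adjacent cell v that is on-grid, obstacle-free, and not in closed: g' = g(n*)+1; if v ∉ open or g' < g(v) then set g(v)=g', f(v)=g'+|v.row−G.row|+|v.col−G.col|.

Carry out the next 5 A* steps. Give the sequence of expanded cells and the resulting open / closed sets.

order=[(3,2) → (3,3) → (3,4) → (4,3) → (5,3)]; open=[(2,0) g=1 f=9, (2,1) g=2 f=9, (3,5) g=5 f=9, (4,1) g=2 f=7, (4,2) g=3 f=7, (5,2) g=6 f=9, (5,4) g=6 f=7, (6,3) g=6 f=7]; closed=[(3,0), (3,1), (3,2), (3,3), (3,4), (4,3), (5,3)]

step 1: expand (3,2) (f=7, h=5) → closed; open now [(2,0) g=1 f=9, (2,1) g=2 f=9, (3,3) g=3 f=7, (4,1) g=2 f=7, (4,2) g=3 f=7]
step 2: expand (3,3) (f=7, h=4) → closed; open now [(2,0) g=1 f=9, (2,1) g=2 f=9, (3,4) g=4 f=7, (4,1) g=2 f=7, (4,2) g=3 f=7, (4,3) g=4 f=7]
step 3: expand (3,4) (f=7, h=3) → closed; open now [(2,0) g=1 f=9, (2,1) g=2 f=9, (3,5) g=5 f=9, (4,1) g=2 f=7, (4,2) g=3 f=7, (4,3) g=4 f=7]
step 4: expand (4,3) (f=7, h=3) → closed; open now [(2,0) g=1 f=9, (2,1) g=2 f=9, (3,5) g=5 f=9, (4,1) g=2 f=7, (4,2) g=3 f=7, (5,3) g=5 f=7]
step 5: expand (5,3) (f=7, h=2) → closed; open now [(2,0) g=1 f=9, (2,1) g=2 f=9, (3,5) g=5 f=9, (4,1) g=2 f=7, (4,2) g=3 f=7, (5,2) g=6 f=9, (5,4) g=6 f=7, (6,3) g=6 f=7]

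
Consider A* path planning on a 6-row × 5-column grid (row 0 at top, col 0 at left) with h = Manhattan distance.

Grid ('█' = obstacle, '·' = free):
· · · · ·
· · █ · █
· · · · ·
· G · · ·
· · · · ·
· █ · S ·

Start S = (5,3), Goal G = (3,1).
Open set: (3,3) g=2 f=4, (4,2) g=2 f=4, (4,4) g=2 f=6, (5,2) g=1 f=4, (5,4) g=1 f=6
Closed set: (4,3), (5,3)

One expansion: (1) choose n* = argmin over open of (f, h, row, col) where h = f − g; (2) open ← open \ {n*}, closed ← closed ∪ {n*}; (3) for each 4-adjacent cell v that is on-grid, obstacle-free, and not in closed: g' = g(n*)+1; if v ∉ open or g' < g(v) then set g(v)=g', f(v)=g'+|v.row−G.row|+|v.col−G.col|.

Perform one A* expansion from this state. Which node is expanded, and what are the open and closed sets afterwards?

step 1: expand (3,3) (f=4, h=2) → closed; open now [(2,3) g=3 f=6, (3,2) g=3 f=4, (3,4) g=3 f=6, (4,2) g=2 f=4, (4,4) g=2 f=6, (5,2) g=1 f=4, (5,4) g=1 f=6]

expanded=(3,3); open=[(2,3) g=3 f=6, (3,2) g=3 f=4, (3,4) g=3 f=6, (4,2) g=2 f=4, (4,4) g=2 f=6, (5,2) g=1 f=4, (5,4) g=1 f=6]; closed=[(3,3), (4,3), (5,3)]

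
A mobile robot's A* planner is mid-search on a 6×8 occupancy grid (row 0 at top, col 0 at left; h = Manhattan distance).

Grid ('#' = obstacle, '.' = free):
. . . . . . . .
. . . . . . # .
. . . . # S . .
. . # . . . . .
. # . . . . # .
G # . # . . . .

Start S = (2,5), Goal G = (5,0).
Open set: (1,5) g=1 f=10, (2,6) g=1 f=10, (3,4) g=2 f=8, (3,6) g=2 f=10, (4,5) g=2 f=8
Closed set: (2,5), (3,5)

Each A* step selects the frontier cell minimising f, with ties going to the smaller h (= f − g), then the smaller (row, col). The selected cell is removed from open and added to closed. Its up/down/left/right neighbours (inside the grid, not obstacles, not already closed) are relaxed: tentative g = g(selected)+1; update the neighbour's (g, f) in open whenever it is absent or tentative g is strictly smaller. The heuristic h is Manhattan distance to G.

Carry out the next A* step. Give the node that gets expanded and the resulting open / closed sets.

expanded=(3,4); open=[(1,5) g=1 f=10, (2,6) g=1 f=10, (3,3) g=3 f=8, (3,6) g=2 f=10, (4,4) g=3 f=8, (4,5) g=2 f=8]; closed=[(2,5), (3,4), (3,5)]

step 1: expand (3,4) (f=8, h=6) → closed; open now [(1,5) g=1 f=10, (2,6) g=1 f=10, (3,3) g=3 f=8, (3,6) g=2 f=10, (4,4) g=3 f=8, (4,5) g=2 f=8]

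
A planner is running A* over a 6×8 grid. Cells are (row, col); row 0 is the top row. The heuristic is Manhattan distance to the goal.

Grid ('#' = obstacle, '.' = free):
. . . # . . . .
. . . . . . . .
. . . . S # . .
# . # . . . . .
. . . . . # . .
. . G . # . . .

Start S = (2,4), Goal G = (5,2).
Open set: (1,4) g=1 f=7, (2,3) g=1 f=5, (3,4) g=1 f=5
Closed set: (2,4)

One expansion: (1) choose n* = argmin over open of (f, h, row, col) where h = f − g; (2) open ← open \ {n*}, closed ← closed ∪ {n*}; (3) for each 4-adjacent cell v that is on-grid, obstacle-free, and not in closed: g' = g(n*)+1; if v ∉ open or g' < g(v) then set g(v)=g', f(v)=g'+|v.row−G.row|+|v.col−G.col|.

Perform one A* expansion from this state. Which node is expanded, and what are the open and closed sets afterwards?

step 1: expand (2,3) (f=5, h=4) → closed; open now [(1,3) g=2 f=7, (1,4) g=1 f=7, (2,2) g=2 f=5, (3,3) g=2 f=5, (3,4) g=1 f=5]

expanded=(2,3); open=[(1,3) g=2 f=7, (1,4) g=1 f=7, (2,2) g=2 f=5, (3,3) g=2 f=5, (3,4) g=1 f=5]; closed=[(2,3), (2,4)]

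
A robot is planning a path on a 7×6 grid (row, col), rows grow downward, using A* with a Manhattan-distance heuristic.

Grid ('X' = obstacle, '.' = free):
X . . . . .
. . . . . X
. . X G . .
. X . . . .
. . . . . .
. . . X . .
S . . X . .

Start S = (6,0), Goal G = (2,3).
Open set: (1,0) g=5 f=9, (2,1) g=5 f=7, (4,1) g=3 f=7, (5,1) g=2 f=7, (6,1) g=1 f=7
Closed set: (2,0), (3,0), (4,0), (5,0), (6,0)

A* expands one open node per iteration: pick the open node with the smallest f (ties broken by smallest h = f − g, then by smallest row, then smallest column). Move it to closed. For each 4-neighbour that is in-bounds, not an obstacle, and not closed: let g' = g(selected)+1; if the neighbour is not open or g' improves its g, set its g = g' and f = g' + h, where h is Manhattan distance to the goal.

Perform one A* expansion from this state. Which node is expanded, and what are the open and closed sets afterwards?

expanded=(2,1); open=[(1,0) g=5 f=9, (1,1) g=6 f=9, (4,1) g=3 f=7, (5,1) g=2 f=7, (6,1) g=1 f=7]; closed=[(2,0), (2,1), (3,0), (4,0), (5,0), (6,0)]

step 1: expand (2,1) (f=7, h=2) → closed; open now [(1,0) g=5 f=9, (1,1) g=6 f=9, (4,1) g=3 f=7, (5,1) g=2 f=7, (6,1) g=1 f=7]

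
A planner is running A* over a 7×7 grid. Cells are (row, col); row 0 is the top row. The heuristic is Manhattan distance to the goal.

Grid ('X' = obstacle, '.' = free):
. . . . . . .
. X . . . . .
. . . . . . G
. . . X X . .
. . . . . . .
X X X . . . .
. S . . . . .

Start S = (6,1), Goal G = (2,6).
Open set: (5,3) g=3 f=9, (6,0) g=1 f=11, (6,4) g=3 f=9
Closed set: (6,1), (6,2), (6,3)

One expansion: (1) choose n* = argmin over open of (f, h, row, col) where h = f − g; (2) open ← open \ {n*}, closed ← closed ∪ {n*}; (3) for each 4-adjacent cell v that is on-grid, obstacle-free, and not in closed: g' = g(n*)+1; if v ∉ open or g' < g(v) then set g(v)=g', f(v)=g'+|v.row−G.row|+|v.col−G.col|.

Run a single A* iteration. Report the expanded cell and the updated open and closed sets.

step 1: expand (5,3) (f=9, h=6) → closed; open now [(4,3) g=4 f=9, (5,4) g=4 f=9, (6,0) g=1 f=11, (6,4) g=3 f=9]

expanded=(5,3); open=[(4,3) g=4 f=9, (5,4) g=4 f=9, (6,0) g=1 f=11, (6,4) g=3 f=9]; closed=[(5,3), (6,1), (6,2), (6,3)]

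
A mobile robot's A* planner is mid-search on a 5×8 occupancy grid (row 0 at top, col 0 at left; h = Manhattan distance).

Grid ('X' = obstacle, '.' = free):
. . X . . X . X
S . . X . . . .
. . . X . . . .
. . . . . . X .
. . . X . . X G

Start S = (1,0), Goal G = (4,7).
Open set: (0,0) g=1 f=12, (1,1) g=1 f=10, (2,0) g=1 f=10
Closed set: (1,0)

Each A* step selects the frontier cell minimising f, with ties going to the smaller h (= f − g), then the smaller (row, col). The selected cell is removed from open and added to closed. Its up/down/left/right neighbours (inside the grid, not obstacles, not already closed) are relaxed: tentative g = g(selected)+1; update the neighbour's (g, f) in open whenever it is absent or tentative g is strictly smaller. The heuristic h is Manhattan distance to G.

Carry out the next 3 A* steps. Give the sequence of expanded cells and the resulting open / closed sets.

step 1: expand (1,1) (f=10, h=9) → closed; open now [(0,0) g=1 f=12, (0,1) g=2 f=12, (1,2) g=2 f=10, (2,0) g=1 f=10, (2,1) g=2 f=10]
step 2: expand (1,2) (f=10, h=8) → closed; open now [(0,0) g=1 f=12, (0,1) g=2 f=12, (2,0) g=1 f=10, (2,1) g=2 f=10, (2,2) g=3 f=10]
step 3: expand (2,2) (f=10, h=7) → closed; open now [(0,0) g=1 f=12, (0,1) g=2 f=12, (2,0) g=1 f=10, (2,1) g=2 f=10, (3,2) g=4 f=10]

order=[(1,1) → (1,2) → (2,2)]; open=[(0,0) g=1 f=12, (0,1) g=2 f=12, (2,0) g=1 f=10, (2,1) g=2 f=10, (3,2) g=4 f=10]; closed=[(1,0), (1,1), (1,2), (2,2)]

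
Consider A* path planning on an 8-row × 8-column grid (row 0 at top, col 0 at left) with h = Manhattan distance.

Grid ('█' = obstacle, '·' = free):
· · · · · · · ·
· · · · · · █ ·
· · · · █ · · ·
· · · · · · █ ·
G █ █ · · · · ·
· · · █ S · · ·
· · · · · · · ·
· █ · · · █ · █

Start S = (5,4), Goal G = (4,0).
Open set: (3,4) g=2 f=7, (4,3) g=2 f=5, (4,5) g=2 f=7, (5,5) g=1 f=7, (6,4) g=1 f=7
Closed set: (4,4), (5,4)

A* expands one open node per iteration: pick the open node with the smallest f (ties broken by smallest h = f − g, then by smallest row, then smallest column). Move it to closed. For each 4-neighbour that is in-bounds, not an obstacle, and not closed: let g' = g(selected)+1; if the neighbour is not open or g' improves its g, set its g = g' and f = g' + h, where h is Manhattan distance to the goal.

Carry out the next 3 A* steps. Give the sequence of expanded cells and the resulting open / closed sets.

order=[(4,3) → (3,3) → (3,2)]; open=[(2,2) g=5 f=9, (2,3) g=4 f=9, (3,1) g=5 f=7, (3,4) g=2 f=7, (4,5) g=2 f=7, (5,5) g=1 f=7, (6,4) g=1 f=7]; closed=[(3,2), (3,3), (4,3), (4,4), (5,4)]

step 1: expand (4,3) (f=5, h=3) → closed; open now [(3,3) g=3 f=7, (3,4) g=2 f=7, (4,5) g=2 f=7, (5,5) g=1 f=7, (6,4) g=1 f=7]
step 2: expand (3,3) (f=7, h=4) → closed; open now [(2,3) g=4 f=9, (3,2) g=4 f=7, (3,4) g=2 f=7, (4,5) g=2 f=7, (5,5) g=1 f=7, (6,4) g=1 f=7]
step 3: expand (3,2) (f=7, h=3) → closed; open now [(2,2) g=5 f=9, (2,3) g=4 f=9, (3,1) g=5 f=7, (3,4) g=2 f=7, (4,5) g=2 f=7, (5,5) g=1 f=7, (6,4) g=1 f=7]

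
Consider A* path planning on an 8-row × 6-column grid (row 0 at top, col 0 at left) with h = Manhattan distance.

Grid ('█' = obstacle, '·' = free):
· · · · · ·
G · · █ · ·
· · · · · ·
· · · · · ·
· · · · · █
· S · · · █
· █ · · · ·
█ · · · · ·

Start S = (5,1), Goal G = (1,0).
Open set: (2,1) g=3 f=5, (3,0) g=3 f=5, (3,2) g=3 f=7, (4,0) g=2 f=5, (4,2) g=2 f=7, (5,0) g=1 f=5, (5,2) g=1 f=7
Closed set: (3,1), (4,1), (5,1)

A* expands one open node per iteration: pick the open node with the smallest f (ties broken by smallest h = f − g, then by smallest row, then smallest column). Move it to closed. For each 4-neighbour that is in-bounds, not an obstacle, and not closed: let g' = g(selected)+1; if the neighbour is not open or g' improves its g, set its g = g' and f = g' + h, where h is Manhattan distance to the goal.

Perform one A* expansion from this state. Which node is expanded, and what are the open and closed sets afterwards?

step 1: expand (2,1) (f=5, h=2) → closed; open now [(1,1) g=4 f=5, (2,0) g=4 f=5, (2,2) g=4 f=7, (3,0) g=3 f=5, (3,2) g=3 f=7, (4,0) g=2 f=5, (4,2) g=2 f=7, (5,0) g=1 f=5, (5,2) g=1 f=7]

expanded=(2,1); open=[(1,1) g=4 f=5, (2,0) g=4 f=5, (2,2) g=4 f=7, (3,0) g=3 f=5, (3,2) g=3 f=7, (4,0) g=2 f=5, (4,2) g=2 f=7, (5,0) g=1 f=5, (5,2) g=1 f=7]; closed=[(2,1), (3,1), (4,1), (5,1)]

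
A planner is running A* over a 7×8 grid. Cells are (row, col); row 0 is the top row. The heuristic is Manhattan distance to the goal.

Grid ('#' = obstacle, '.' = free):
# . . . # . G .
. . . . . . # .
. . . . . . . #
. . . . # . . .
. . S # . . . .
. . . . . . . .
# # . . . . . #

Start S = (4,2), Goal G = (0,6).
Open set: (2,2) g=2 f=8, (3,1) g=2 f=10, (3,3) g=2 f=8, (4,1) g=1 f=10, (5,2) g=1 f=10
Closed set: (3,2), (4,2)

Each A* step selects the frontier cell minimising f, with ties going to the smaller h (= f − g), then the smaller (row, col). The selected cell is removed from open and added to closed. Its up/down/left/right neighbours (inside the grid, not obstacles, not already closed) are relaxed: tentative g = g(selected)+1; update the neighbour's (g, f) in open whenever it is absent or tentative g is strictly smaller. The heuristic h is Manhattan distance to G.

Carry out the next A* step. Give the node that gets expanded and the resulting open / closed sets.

expanded=(2,2); open=[(1,2) g=3 f=8, (2,1) g=3 f=10, (2,3) g=3 f=8, (3,1) g=2 f=10, (3,3) g=2 f=8, (4,1) g=1 f=10, (5,2) g=1 f=10]; closed=[(2,2), (3,2), (4,2)]

step 1: expand (2,2) (f=8, h=6) → closed; open now [(1,2) g=3 f=8, (2,1) g=3 f=10, (2,3) g=3 f=8, (3,1) g=2 f=10, (3,3) g=2 f=8, (4,1) g=1 f=10, (5,2) g=1 f=10]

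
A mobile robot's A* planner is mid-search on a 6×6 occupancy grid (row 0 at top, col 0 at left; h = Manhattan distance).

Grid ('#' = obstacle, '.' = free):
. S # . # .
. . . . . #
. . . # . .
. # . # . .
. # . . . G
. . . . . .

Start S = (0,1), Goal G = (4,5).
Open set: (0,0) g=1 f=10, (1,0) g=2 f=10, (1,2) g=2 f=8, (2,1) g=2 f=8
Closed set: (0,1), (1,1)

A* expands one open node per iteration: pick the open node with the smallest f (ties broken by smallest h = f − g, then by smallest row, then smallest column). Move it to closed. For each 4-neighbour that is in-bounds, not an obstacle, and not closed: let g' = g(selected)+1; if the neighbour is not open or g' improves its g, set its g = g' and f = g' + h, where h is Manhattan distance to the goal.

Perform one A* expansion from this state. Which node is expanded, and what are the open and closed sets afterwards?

expanded=(1,2); open=[(0,0) g=1 f=10, (1,0) g=2 f=10, (1,3) g=3 f=8, (2,1) g=2 f=8, (2,2) g=3 f=8]; closed=[(0,1), (1,1), (1,2)]

step 1: expand (1,2) (f=8, h=6) → closed; open now [(0,0) g=1 f=10, (1,0) g=2 f=10, (1,3) g=3 f=8, (2,1) g=2 f=8, (2,2) g=3 f=8]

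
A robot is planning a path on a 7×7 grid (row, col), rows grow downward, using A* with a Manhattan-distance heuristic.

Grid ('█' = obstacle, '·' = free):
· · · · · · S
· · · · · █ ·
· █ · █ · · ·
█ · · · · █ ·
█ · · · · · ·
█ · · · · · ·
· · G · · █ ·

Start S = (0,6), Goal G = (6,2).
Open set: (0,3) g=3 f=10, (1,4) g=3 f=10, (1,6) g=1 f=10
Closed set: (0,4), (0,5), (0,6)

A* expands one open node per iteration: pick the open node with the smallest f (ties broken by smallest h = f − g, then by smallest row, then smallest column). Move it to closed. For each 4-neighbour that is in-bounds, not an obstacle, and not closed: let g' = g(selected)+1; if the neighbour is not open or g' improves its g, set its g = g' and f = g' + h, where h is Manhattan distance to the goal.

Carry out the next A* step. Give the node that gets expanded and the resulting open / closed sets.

expanded=(0,3); open=[(0,2) g=4 f=10, (1,3) g=4 f=10, (1,4) g=3 f=10, (1,6) g=1 f=10]; closed=[(0,3), (0,4), (0,5), (0,6)]

step 1: expand (0,3) (f=10, h=7) → closed; open now [(0,2) g=4 f=10, (1,3) g=4 f=10, (1,4) g=3 f=10, (1,6) g=1 f=10]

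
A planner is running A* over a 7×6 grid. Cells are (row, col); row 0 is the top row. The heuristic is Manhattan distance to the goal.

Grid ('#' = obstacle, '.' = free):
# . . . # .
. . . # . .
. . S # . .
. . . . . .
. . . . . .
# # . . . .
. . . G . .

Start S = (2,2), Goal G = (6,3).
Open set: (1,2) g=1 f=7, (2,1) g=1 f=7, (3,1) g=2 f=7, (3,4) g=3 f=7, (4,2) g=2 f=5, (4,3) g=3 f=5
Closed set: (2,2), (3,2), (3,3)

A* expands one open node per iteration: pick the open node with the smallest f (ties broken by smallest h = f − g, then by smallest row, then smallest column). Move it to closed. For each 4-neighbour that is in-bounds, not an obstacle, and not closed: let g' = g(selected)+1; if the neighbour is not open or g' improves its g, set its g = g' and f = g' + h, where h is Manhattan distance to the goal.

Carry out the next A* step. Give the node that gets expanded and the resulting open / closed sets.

step 1: expand (4,3) (f=5, h=2) → closed; open now [(1,2) g=1 f=7, (2,1) g=1 f=7, (3,1) g=2 f=7, (3,4) g=3 f=7, (4,2) g=2 f=5, (4,4) g=4 f=7, (5,3) g=4 f=5]

expanded=(4,3); open=[(1,2) g=1 f=7, (2,1) g=1 f=7, (3,1) g=2 f=7, (3,4) g=3 f=7, (4,2) g=2 f=5, (4,4) g=4 f=7, (5,3) g=4 f=5]; closed=[(2,2), (3,2), (3,3), (4,3)]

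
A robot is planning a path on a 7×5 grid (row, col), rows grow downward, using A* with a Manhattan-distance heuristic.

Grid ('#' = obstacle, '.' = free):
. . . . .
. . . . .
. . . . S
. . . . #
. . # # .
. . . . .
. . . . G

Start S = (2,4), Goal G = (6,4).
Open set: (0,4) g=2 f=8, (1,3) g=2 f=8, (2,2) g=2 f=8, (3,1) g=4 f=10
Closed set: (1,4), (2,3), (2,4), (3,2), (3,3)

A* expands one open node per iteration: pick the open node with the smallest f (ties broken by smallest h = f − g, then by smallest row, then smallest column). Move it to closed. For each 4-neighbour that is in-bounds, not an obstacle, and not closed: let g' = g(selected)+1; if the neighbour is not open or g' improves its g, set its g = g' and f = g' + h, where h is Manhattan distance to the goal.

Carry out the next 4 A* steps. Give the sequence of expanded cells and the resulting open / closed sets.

step 1: expand (0,4) (f=8, h=6) → closed; open now [(0,3) g=3 f=10, (1,3) g=2 f=8, (2,2) g=2 f=8, (3,1) g=4 f=10]
step 2: expand (1,3) (f=8, h=6) → closed; open now [(0,3) g=3 f=10, (1,2) g=3 f=10, (2,2) g=2 f=8, (3,1) g=4 f=10]
step 3: expand (2,2) (f=8, h=6) → closed; open now [(0,3) g=3 f=10, (1,2) g=3 f=10, (2,1) g=3 f=10, (3,1) g=4 f=10]
step 4: expand (3,1) (f=10, h=6) → closed; open now [(0,3) g=3 f=10, (1,2) g=3 f=10, (2,1) g=3 f=10, (3,0) g=5 f=12, (4,1) g=5 f=10]

order=[(0,4) → (1,3) → (2,2) → (3,1)]; open=[(0,3) g=3 f=10, (1,2) g=3 f=10, (2,1) g=3 f=10, (3,0) g=5 f=12, (4,1) g=5 f=10]; closed=[(0,4), (1,3), (1,4), (2,2), (2,3), (2,4), (3,1), (3,2), (3,3)]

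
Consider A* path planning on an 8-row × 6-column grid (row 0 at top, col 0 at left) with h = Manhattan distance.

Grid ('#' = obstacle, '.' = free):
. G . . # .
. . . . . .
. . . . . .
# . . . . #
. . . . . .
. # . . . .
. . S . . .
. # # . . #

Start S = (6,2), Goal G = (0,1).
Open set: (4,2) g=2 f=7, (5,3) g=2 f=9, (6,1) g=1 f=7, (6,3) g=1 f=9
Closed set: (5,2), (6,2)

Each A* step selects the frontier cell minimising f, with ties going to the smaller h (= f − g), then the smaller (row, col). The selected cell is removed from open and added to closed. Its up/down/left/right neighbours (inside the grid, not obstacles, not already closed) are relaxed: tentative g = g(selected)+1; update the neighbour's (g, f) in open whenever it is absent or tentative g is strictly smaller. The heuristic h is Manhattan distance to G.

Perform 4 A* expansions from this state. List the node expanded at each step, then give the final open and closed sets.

step 1: expand (4,2) (f=7, h=5) → closed; open now [(3,2) g=3 f=7, (4,1) g=3 f=7, (4,3) g=3 f=9, (5,3) g=2 f=9, (6,1) g=1 f=7, (6,3) g=1 f=9]
step 2: expand (3,2) (f=7, h=4) → closed; open now [(2,2) g=4 f=7, (3,1) g=4 f=7, (3,3) g=4 f=9, (4,1) g=3 f=7, (4,3) g=3 f=9, (5,3) g=2 f=9, (6,1) g=1 f=7, (6,3) g=1 f=9]
step 3: expand (2,2) (f=7, h=3) → closed; open now [(1,2) g=5 f=7, (2,1) g=5 f=7, (2,3) g=5 f=9, (3,1) g=4 f=7, (3,3) g=4 f=9, (4,1) g=3 f=7, (4,3) g=3 f=9, (5,3) g=2 f=9, (6,1) g=1 f=7, (6,3) g=1 f=9]
step 4: expand (1,2) (f=7, h=2) → closed; open now [(0,2) g=6 f=7, (1,1) g=6 f=7, (1,3) g=6 f=9, (2,1) g=5 f=7, (2,3) g=5 f=9, (3,1) g=4 f=7, (3,3) g=4 f=9, (4,1) g=3 f=7, (4,3) g=3 f=9, (5,3) g=2 f=9, (6,1) g=1 f=7, (6,3) g=1 f=9]

order=[(4,2) → (3,2) → (2,2) → (1,2)]; open=[(0,2) g=6 f=7, (1,1) g=6 f=7, (1,3) g=6 f=9, (2,1) g=5 f=7, (2,3) g=5 f=9, (3,1) g=4 f=7, (3,3) g=4 f=9, (4,1) g=3 f=7, (4,3) g=3 f=9, (5,3) g=2 f=9, (6,1) g=1 f=7, (6,3) g=1 f=9]; closed=[(1,2), (2,2), (3,2), (4,2), (5,2), (6,2)]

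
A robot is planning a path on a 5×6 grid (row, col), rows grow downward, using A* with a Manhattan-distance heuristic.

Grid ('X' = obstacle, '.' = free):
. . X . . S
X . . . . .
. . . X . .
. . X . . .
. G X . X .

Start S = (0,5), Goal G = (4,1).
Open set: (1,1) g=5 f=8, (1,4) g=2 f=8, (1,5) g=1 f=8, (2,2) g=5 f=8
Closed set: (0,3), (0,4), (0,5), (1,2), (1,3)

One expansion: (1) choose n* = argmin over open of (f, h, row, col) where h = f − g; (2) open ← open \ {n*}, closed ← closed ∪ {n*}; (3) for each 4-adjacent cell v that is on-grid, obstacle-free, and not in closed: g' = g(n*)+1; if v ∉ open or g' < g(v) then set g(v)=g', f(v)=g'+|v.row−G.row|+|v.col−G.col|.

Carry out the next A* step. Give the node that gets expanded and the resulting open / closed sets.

step 1: expand (1,1) (f=8, h=3) → closed; open now [(0,1) g=6 f=10, (1,4) g=2 f=8, (1,5) g=1 f=8, (2,1) g=6 f=8, (2,2) g=5 f=8]

expanded=(1,1); open=[(0,1) g=6 f=10, (1,4) g=2 f=8, (1,5) g=1 f=8, (2,1) g=6 f=8, (2,2) g=5 f=8]; closed=[(0,3), (0,4), (0,5), (1,1), (1,2), (1,3)]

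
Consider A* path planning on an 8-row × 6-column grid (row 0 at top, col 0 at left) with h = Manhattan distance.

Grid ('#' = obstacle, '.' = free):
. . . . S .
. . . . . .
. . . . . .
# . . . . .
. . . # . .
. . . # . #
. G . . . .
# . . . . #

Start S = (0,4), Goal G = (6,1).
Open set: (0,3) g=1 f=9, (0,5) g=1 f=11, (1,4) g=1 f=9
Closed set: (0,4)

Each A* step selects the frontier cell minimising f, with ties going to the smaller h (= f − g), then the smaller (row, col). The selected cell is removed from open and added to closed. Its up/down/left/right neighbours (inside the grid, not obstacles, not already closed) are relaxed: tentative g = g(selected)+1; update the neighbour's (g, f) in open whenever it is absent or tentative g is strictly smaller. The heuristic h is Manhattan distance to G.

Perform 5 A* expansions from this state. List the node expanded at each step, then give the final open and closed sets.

order=[(0,3) → (0,2) → (0,1) → (1,1) → (2,1)]; open=[(0,0) g=4 f=11, (0,5) g=1 f=11, (1,0) g=5 f=11, (1,2) g=3 f=9, (1,3) g=2 f=9, (1,4) g=1 f=9, (2,0) g=6 f=11, (2,2) g=6 f=11, (3,1) g=6 f=9]; closed=[(0,1), (0,2), (0,3), (0,4), (1,1), (2,1)]

step 1: expand (0,3) (f=9, h=8) → closed; open now [(0,2) g=2 f=9, (0,5) g=1 f=11, (1,3) g=2 f=9, (1,4) g=1 f=9]
step 2: expand (0,2) (f=9, h=7) → closed; open now [(0,1) g=3 f=9, (0,5) g=1 f=11, (1,2) g=3 f=9, (1,3) g=2 f=9, (1,4) g=1 f=9]
step 3: expand (0,1) (f=9, h=6) → closed; open now [(0,0) g=4 f=11, (0,5) g=1 f=11, (1,1) g=4 f=9, (1,2) g=3 f=9, (1,3) g=2 f=9, (1,4) g=1 f=9]
step 4: expand (1,1) (f=9, h=5) → closed; open now [(0,0) g=4 f=11, (0,5) g=1 f=11, (1,0) g=5 f=11, (1,2) g=3 f=9, (1,3) g=2 f=9, (1,4) g=1 f=9, (2,1) g=5 f=9]
step 5: expand (2,1) (f=9, h=4) → closed; open now [(0,0) g=4 f=11, (0,5) g=1 f=11, (1,0) g=5 f=11, (1,2) g=3 f=9, (1,3) g=2 f=9, (1,4) g=1 f=9, (2,0) g=6 f=11, (2,2) g=6 f=11, (3,1) g=6 f=9]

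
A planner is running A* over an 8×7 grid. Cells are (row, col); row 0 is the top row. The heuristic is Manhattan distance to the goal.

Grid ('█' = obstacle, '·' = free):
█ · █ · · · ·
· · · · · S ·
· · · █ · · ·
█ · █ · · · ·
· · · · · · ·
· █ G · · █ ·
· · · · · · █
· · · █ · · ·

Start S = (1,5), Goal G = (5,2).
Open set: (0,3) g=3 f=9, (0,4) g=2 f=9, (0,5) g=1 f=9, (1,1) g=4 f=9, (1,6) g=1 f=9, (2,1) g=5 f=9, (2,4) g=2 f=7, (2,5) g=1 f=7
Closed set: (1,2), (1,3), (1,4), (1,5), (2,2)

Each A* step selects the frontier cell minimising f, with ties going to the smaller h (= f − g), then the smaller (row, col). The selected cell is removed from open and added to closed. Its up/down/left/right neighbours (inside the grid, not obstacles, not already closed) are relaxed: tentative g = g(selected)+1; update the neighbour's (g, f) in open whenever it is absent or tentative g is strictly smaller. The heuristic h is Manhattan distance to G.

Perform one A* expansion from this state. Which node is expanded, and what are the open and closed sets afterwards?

expanded=(2,4); open=[(0,3) g=3 f=9, (0,4) g=2 f=9, (0,5) g=1 f=9, (1,1) g=4 f=9, (1,6) g=1 f=9, (2,1) g=5 f=9, (2,5) g=1 f=7, (3,4) g=3 f=7]; closed=[(1,2), (1,3), (1,4), (1,5), (2,2), (2,4)]

step 1: expand (2,4) (f=7, h=5) → closed; open now [(0,3) g=3 f=9, (0,4) g=2 f=9, (0,5) g=1 f=9, (1,1) g=4 f=9, (1,6) g=1 f=9, (2,1) g=5 f=9, (2,5) g=1 f=7, (3,4) g=3 f=7]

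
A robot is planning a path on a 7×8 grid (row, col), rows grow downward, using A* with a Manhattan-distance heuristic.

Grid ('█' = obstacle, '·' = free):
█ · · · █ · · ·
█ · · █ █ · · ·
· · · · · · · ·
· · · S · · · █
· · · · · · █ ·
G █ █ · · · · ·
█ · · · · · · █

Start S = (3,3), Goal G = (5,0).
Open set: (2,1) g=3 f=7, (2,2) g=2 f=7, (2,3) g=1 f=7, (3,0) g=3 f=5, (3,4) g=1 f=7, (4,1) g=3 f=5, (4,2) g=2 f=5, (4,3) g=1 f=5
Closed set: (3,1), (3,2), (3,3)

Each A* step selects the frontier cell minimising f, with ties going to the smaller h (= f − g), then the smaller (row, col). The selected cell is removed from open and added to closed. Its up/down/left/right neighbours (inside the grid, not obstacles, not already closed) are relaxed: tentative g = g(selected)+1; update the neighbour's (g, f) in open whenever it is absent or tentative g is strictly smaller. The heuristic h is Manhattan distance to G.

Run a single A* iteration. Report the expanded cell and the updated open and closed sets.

step 1: expand (3,0) (f=5, h=2) → closed; open now [(2,0) g=4 f=7, (2,1) g=3 f=7, (2,2) g=2 f=7, (2,3) g=1 f=7, (3,4) g=1 f=7, (4,0) g=4 f=5, (4,1) g=3 f=5, (4,2) g=2 f=5, (4,3) g=1 f=5]

expanded=(3,0); open=[(2,0) g=4 f=7, (2,1) g=3 f=7, (2,2) g=2 f=7, (2,3) g=1 f=7, (3,4) g=1 f=7, (4,0) g=4 f=5, (4,1) g=3 f=5, (4,2) g=2 f=5, (4,3) g=1 f=5]; closed=[(3,0), (3,1), (3,2), (3,3)]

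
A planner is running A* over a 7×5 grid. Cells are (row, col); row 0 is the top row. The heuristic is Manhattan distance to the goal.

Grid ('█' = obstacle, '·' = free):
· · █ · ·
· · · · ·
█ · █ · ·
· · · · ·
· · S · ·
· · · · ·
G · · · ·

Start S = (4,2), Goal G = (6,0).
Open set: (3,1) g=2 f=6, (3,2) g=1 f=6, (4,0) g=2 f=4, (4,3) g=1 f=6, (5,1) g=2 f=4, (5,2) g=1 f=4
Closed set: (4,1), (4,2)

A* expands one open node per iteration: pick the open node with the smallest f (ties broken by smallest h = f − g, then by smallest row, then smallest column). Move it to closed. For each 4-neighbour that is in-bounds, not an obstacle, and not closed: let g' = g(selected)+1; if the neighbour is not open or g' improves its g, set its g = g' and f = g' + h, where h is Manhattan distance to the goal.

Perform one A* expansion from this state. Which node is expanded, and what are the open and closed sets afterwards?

expanded=(4,0); open=[(3,0) g=3 f=6, (3,1) g=2 f=6, (3,2) g=1 f=6, (4,3) g=1 f=6, (5,0) g=3 f=4, (5,1) g=2 f=4, (5,2) g=1 f=4]; closed=[(4,0), (4,1), (4,2)]

step 1: expand (4,0) (f=4, h=2) → closed; open now [(3,0) g=3 f=6, (3,1) g=2 f=6, (3,2) g=1 f=6, (4,3) g=1 f=6, (5,0) g=3 f=4, (5,1) g=2 f=4, (5,2) g=1 f=4]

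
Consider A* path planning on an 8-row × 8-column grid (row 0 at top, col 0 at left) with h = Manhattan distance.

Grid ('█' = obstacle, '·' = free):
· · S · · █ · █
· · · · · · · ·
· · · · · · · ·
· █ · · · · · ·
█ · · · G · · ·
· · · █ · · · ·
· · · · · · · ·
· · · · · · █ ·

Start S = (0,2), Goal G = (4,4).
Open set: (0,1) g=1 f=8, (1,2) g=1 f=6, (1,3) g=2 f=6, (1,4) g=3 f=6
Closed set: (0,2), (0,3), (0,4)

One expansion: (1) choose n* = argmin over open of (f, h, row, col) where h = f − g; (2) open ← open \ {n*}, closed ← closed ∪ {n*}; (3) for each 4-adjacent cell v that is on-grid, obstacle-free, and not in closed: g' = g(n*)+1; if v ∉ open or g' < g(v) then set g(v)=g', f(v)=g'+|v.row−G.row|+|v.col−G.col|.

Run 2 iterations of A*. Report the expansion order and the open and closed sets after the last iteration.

step 1: expand (1,4) (f=6, h=3) → closed; open now [(0,1) g=1 f=8, (1,2) g=1 f=6, (1,3) g=2 f=6, (1,5) g=4 f=8, (2,4) g=4 f=6]
step 2: expand (2,4) (f=6, h=2) → closed; open now [(0,1) g=1 f=8, (1,2) g=1 f=6, (1,3) g=2 f=6, (1,5) g=4 f=8, (2,3) g=5 f=8, (2,5) g=5 f=8, (3,4) g=5 f=6]

order=[(1,4) → (2,4)]; open=[(0,1) g=1 f=8, (1,2) g=1 f=6, (1,3) g=2 f=6, (1,5) g=4 f=8, (2,3) g=5 f=8, (2,5) g=5 f=8, (3,4) g=5 f=6]; closed=[(0,2), (0,3), (0,4), (1,4), (2,4)]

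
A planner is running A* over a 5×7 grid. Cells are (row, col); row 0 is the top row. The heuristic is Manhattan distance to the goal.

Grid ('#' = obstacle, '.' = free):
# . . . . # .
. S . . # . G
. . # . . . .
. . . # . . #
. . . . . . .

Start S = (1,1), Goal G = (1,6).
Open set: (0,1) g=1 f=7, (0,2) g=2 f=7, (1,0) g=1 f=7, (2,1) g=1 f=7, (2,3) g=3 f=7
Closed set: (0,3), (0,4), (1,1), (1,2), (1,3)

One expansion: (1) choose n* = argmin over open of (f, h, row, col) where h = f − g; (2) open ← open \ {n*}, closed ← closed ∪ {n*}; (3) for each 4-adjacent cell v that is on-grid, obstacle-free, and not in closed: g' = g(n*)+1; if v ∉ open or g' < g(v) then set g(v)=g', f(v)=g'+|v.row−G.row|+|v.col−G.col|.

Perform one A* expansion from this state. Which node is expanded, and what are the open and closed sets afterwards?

expanded=(2,3); open=[(0,1) g=1 f=7, (0,2) g=2 f=7, (1,0) g=1 f=7, (2,1) g=1 f=7, (2,4) g=4 f=7]; closed=[(0,3), (0,4), (1,1), (1,2), (1,3), (2,3)]

step 1: expand (2,3) (f=7, h=4) → closed; open now [(0,1) g=1 f=7, (0,2) g=2 f=7, (1,0) g=1 f=7, (2,1) g=1 f=7, (2,4) g=4 f=7]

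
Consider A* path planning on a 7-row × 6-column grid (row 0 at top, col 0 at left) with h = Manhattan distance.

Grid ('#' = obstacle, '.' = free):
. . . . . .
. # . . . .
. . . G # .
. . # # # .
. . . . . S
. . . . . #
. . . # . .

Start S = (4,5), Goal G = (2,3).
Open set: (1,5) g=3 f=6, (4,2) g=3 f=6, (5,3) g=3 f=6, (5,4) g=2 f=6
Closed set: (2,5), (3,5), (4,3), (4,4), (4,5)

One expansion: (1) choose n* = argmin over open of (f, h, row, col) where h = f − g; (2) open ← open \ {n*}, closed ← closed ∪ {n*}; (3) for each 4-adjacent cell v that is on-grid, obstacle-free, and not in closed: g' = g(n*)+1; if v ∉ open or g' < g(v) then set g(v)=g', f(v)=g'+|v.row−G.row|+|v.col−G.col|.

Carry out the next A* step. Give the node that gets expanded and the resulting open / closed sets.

step 1: expand (1,5) (f=6, h=3) → closed; open now [(0,5) g=4 f=8, (1,4) g=4 f=6, (4,2) g=3 f=6, (5,3) g=3 f=6, (5,4) g=2 f=6]

expanded=(1,5); open=[(0,5) g=4 f=8, (1,4) g=4 f=6, (4,2) g=3 f=6, (5,3) g=3 f=6, (5,4) g=2 f=6]; closed=[(1,5), (2,5), (3,5), (4,3), (4,4), (4,5)]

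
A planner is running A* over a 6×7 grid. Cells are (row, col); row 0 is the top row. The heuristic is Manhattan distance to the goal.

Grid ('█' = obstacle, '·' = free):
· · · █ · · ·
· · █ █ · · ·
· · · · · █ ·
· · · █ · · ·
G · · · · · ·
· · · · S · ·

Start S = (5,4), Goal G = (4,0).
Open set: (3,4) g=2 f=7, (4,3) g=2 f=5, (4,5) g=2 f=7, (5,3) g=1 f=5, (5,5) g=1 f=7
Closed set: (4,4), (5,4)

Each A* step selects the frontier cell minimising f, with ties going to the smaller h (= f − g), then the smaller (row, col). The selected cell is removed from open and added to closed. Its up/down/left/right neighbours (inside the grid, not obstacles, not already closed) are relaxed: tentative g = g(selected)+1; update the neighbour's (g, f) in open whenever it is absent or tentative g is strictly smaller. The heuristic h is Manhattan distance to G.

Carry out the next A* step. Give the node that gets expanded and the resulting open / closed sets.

expanded=(4,3); open=[(3,4) g=2 f=7, (4,2) g=3 f=5, (4,5) g=2 f=7, (5,3) g=1 f=5, (5,5) g=1 f=7]; closed=[(4,3), (4,4), (5,4)]

step 1: expand (4,3) (f=5, h=3) → closed; open now [(3,4) g=2 f=7, (4,2) g=3 f=5, (4,5) g=2 f=7, (5,3) g=1 f=5, (5,5) g=1 f=7]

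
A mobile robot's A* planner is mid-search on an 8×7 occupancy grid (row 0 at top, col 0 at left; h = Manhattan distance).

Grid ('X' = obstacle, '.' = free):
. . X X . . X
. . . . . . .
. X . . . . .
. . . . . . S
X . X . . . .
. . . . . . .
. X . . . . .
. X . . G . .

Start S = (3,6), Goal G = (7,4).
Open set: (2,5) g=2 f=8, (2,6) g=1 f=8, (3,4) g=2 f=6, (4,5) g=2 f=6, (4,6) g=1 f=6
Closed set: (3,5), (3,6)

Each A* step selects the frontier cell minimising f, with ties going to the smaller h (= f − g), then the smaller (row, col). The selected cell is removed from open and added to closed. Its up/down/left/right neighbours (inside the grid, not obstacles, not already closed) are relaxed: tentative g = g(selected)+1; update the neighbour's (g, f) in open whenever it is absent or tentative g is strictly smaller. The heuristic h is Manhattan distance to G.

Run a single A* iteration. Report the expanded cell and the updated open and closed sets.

expanded=(3,4); open=[(2,4) g=3 f=8, (2,5) g=2 f=8, (2,6) g=1 f=8, (3,3) g=3 f=8, (4,4) g=3 f=6, (4,5) g=2 f=6, (4,6) g=1 f=6]; closed=[(3,4), (3,5), (3,6)]

step 1: expand (3,4) (f=6, h=4) → closed; open now [(2,4) g=3 f=8, (2,5) g=2 f=8, (2,6) g=1 f=8, (3,3) g=3 f=8, (4,4) g=3 f=6, (4,5) g=2 f=6, (4,6) g=1 f=6]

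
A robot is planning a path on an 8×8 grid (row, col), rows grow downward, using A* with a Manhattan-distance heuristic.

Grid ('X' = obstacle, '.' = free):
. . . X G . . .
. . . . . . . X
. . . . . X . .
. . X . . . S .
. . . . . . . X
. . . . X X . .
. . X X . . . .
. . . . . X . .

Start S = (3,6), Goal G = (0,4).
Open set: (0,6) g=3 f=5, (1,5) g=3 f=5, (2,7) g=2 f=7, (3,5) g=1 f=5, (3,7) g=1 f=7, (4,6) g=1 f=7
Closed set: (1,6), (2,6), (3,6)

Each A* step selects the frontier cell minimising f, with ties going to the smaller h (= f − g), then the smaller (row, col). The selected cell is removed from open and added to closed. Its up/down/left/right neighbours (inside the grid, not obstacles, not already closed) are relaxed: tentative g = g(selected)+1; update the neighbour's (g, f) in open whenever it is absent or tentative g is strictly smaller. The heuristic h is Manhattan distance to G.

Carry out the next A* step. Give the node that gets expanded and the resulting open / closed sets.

step 1: expand (0,6) (f=5, h=2) → closed; open now [(0,5) g=4 f=5, (0,7) g=4 f=7, (1,5) g=3 f=5, (2,7) g=2 f=7, (3,5) g=1 f=5, (3,7) g=1 f=7, (4,6) g=1 f=7]

expanded=(0,6); open=[(0,5) g=4 f=5, (0,7) g=4 f=7, (1,5) g=3 f=5, (2,7) g=2 f=7, (3,5) g=1 f=5, (3,7) g=1 f=7, (4,6) g=1 f=7]; closed=[(0,6), (1,6), (2,6), (3,6)]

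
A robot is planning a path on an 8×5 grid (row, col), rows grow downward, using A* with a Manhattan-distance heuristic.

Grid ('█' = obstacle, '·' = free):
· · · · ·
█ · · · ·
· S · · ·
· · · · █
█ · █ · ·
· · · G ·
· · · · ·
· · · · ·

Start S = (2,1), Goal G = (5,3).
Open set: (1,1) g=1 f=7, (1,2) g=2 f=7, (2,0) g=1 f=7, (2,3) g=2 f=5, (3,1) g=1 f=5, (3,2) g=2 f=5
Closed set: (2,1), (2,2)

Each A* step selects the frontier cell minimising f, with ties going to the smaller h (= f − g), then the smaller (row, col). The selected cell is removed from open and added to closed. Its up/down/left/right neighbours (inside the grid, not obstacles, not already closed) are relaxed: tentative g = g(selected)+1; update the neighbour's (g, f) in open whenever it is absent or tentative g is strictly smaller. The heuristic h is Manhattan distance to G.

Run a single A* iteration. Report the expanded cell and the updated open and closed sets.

step 1: expand (2,3) (f=5, h=3) → closed; open now [(1,1) g=1 f=7, (1,2) g=2 f=7, (1,3) g=3 f=7, (2,0) g=1 f=7, (2,4) g=3 f=7, (3,1) g=1 f=5, (3,2) g=2 f=5, (3,3) g=3 f=5]

expanded=(2,3); open=[(1,1) g=1 f=7, (1,2) g=2 f=7, (1,3) g=3 f=7, (2,0) g=1 f=7, (2,4) g=3 f=7, (3,1) g=1 f=5, (3,2) g=2 f=5, (3,3) g=3 f=5]; closed=[(2,1), (2,2), (2,3)]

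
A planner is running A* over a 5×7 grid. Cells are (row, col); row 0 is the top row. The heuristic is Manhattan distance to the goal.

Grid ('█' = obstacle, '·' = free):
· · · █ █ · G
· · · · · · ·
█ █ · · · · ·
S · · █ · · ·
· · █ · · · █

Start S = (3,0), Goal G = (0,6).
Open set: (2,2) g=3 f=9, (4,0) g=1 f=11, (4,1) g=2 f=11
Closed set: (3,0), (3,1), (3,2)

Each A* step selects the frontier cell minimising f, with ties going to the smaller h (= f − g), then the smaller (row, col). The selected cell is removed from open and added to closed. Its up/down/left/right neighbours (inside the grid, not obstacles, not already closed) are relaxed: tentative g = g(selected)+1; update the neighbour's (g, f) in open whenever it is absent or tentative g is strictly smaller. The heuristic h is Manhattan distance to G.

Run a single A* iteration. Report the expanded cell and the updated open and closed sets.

step 1: expand (2,2) (f=9, h=6) → closed; open now [(1,2) g=4 f=9, (2,3) g=4 f=9, (4,0) g=1 f=11, (4,1) g=2 f=11]

expanded=(2,2); open=[(1,2) g=4 f=9, (2,3) g=4 f=9, (4,0) g=1 f=11, (4,1) g=2 f=11]; closed=[(2,2), (3,0), (3,1), (3,2)]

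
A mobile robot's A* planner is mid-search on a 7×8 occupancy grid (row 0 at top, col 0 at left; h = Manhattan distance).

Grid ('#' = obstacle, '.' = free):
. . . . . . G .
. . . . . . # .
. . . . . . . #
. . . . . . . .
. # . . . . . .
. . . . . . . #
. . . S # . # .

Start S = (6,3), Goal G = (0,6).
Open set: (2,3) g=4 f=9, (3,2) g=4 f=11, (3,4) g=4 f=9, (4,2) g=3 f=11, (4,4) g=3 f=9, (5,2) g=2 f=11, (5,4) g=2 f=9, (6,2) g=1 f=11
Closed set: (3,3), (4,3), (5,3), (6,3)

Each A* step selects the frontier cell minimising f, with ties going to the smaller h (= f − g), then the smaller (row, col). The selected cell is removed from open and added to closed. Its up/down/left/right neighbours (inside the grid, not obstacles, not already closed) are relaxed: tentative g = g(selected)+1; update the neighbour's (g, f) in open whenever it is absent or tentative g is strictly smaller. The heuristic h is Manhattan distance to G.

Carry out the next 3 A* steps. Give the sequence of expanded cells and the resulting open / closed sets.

order=[(2,3) → (1,3) → (0,3)]; open=[(0,2) g=7 f=11, (0,4) g=7 f=9, (1,2) g=6 f=11, (1,4) g=6 f=9, (2,2) g=5 f=11, (2,4) g=5 f=9, (3,2) g=4 f=11, (3,4) g=4 f=9, (4,2) g=3 f=11, (4,4) g=3 f=9, (5,2) g=2 f=11, (5,4) g=2 f=9, (6,2) g=1 f=11]; closed=[(0,3), (1,3), (2,3), (3,3), (4,3), (5,3), (6,3)]

step 1: expand (2,3) (f=9, h=5) → closed; open now [(1,3) g=5 f=9, (2,2) g=5 f=11, (2,4) g=5 f=9, (3,2) g=4 f=11, (3,4) g=4 f=9, (4,2) g=3 f=11, (4,4) g=3 f=9, (5,2) g=2 f=11, (5,4) g=2 f=9, (6,2) g=1 f=11]
step 2: expand (1,3) (f=9, h=4) → closed; open now [(0,3) g=6 f=9, (1,2) g=6 f=11, (1,4) g=6 f=9, (2,2) g=5 f=11, (2,4) g=5 f=9, (3,2) g=4 f=11, (3,4) g=4 f=9, (4,2) g=3 f=11, (4,4) g=3 f=9, (5,2) g=2 f=11, (5,4) g=2 f=9, (6,2) g=1 f=11]
step 3: expand (0,3) (f=9, h=3) → closed; open now [(0,2) g=7 f=11, (0,4) g=7 f=9, (1,2) g=6 f=11, (1,4) g=6 f=9, (2,2) g=5 f=11, (2,4) g=5 f=9, (3,2) g=4 f=11, (3,4) g=4 f=9, (4,2) g=3 f=11, (4,4) g=3 f=9, (5,2) g=2 f=11, (5,4) g=2 f=9, (6,2) g=1 f=11]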